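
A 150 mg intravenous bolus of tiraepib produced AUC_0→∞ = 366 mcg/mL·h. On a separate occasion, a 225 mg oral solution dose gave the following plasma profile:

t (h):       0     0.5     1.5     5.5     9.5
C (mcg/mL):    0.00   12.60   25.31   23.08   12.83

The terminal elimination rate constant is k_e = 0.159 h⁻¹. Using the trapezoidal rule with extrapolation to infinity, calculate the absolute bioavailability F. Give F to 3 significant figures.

F = 0.494

Trapezoidal AUC_0→9.5 (oral solution):
  [0→0.5]: (0.00+12.60)/2 × 0.5 = 3.15
  [0.5→1.5]: (12.60+25.31)/2 × 1 = 18.955
  [1.5→5.5]: (25.31+23.08)/2 × 4 = 96.78
  [5.5→9.5]: (23.08+12.83)/2 × 4 = 71.82
  Sum = 190.705 mcg/mL·h
Tail: C_last/k_e = 12.83/0.159 = 80.692
AUC_0→∞ (oral solution) = 190.705 + 80.692 = 271.397 mcg/mL·h
F = (AUC_ev/D_ev)/(AUC_iv/D_iv) = (271.397/225)/(366/150) = 1.20621/2.44 = 0.4943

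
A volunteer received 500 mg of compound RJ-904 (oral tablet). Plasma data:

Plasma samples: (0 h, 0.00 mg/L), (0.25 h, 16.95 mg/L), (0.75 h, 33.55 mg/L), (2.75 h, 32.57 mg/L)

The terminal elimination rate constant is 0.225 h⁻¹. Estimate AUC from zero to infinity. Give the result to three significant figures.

Trapezoidal AUC_0→2.75:
  [0→0.25]: (0.00+16.95)/2 × 0.25 = 2.11875
  [0.25→0.75]: (16.95+33.55)/2 × 0.5 = 12.625
  [0.75→2.75]: (33.55+32.57)/2 × 2 = 66.12
  Sum = 80.86375 mg/L·h
Extrapolated tail: C_last / k_e = 32.57 / 0.225 = 144.756
AUC_0→∞ = 80.86375 + 144.756 = 225.61975 mg/L·h

AUC = 226 mg/L·h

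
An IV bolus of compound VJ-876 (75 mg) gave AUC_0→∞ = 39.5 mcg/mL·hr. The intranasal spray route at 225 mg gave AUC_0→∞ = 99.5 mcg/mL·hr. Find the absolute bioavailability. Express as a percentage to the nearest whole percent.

F = 84%

F = (AUC_ev / D_ev) / (AUC_iv / D_iv)
  = (99.5/225) / (39.5/75)
  = 0.442222 / 0.526667 = 0.8397
  = 83.97%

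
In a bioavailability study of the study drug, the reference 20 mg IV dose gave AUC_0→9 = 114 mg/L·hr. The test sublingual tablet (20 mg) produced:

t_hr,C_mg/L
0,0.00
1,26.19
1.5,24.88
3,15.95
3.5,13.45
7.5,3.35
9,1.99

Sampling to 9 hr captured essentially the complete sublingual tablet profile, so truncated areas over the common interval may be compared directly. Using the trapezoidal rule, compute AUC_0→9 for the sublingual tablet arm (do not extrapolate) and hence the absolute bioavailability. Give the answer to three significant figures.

Trapezoidal AUC_0→9 (sublingual tablet):
  [0→1]: (0.00+26.19)/2 × 1 = 13.095
  [1→1.5]: (26.19+24.88)/2 × 0.5 = 12.7675
  [1.5→3]: (24.88+15.95)/2 × 1.5 = 30.6225
  [3→3.5]: (15.95+13.45)/2 × 0.5 = 7.35
  [3.5→7.5]: (13.45+3.35)/2 × 4 = 33.6
  [7.5→9]: (3.35+1.99)/2 × 1.5 = 4.005
  Sum = 101.44 mg/L·hr
F = (AUC_ev/D_ev)/(AUC_iv/D_iv) = (101.44/20)/(114/20) = 5.072/5.7 = 0.8898

F = 0.890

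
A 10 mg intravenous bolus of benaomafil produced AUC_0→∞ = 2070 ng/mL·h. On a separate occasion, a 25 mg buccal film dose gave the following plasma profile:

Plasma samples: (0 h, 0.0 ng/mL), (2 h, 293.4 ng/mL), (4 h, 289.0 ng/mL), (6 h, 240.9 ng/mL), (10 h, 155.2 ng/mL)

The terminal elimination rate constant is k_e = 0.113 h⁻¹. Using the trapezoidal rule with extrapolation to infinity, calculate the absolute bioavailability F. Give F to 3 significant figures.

Trapezoidal AUC_0→10 (buccal film):
  [0→2]: (0.0+293.4)/2 × 2 = 293.4
  [2→4]: (293.4+289.0)/2 × 2 = 582.4
  [4→6]: (289.0+240.9)/2 × 2 = 529.9
  [6→10]: (240.9+155.2)/2 × 4 = 792.2
  Sum = 2197.9 ng/mL·h
Tail: C_last/k_e = 155.2/0.113 = 1373.451
AUC_0→∞ (buccal film) = 2197.9 + 1373.451 = 3571.351 ng/mL·h
F = (AUC_ev/D_ev)/(AUC_iv/D_iv) = (3571.351/25)/(2070/10) = 142.85404/207 = 0.6901

F = 0.690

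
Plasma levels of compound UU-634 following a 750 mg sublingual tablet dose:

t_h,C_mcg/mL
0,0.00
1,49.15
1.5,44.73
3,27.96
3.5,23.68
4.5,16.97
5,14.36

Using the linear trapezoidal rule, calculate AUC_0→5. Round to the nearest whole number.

AUC = 144 mcg/mL·h

Trapezoidal AUC_0→5:
  [0→1]: (0.00+49.15)/2 × 1 = 24.575
  [1→1.5]: (49.15+44.73)/2 × 0.5 = 23.47
  [1.5→3]: (44.73+27.96)/2 × 1.5 = 54.5175
  [3→3.5]: (27.96+23.68)/2 × 0.5 = 12.91
  [3.5→4.5]: (23.68+16.97)/2 × 1 = 20.325
  [4.5→5]: (16.97+14.36)/2 × 0.5 = 7.8325
  Sum = 143.63 mcg/mL·h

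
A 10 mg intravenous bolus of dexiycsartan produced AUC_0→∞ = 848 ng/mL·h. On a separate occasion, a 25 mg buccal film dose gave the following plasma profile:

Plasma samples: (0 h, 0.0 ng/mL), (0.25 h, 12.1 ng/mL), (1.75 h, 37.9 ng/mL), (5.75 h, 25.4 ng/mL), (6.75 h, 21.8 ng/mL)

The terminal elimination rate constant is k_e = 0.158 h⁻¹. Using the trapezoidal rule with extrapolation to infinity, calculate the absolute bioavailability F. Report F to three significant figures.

F = 0.154

Trapezoidal AUC_0→6.75 (buccal film):
  [0→0.25]: (0.0+12.1)/2 × 0.25 = 1.5125
  [0.25→1.75]: (12.1+37.9)/2 × 1.5 = 37.5
  [1.75→5.75]: (37.9+25.4)/2 × 4 = 126.6
  [5.75→6.75]: (25.4+21.8)/2 × 1 = 23.6
  Sum = 189.2125 ng/mL·h
Tail: C_last/k_e = 21.8/0.158 = 137.975
AUC_0→∞ (buccal film) = 189.2125 + 137.975 = 327.1875 ng/mL·h
F = (AUC_ev/D_ev)/(AUC_iv/D_iv) = (327.1875/25)/(848/10) = 13.0875/84.8 = 0.1543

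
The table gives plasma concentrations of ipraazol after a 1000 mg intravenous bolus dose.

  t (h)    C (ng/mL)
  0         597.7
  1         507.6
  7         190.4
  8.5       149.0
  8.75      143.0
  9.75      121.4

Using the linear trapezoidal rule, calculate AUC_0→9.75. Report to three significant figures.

Trapezoidal AUC_0→9.75:
  [0→1]: (597.7+507.6)/2 × 1 = 552.65
  [1→7]: (507.6+190.4)/2 × 6 = 2094.0
  [7→8.5]: (190.4+149.0)/2 × 1.5 = 254.55
  [8.5→8.75]: (149.0+143.0)/2 × 0.25 = 36.5
  [8.75→9.75]: (143.0+121.4)/2 × 1 = 132.2
  Sum = 3069.9 ng/mL·h

AUC = 3070 ng/mL·h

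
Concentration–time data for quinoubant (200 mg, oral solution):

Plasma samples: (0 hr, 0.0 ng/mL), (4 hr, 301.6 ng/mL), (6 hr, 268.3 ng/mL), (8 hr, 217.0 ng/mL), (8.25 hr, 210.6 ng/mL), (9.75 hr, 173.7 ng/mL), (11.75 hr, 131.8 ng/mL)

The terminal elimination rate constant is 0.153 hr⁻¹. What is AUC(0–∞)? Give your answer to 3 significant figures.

AUC = 3170 ng/mL·hr

Trapezoidal AUC_0→11.75:
  [0→4]: (0.0+301.6)/2 × 4 = 603.2
  [4→6]: (301.6+268.3)/2 × 2 = 569.9
  [6→8]: (268.3+217.0)/2 × 2 = 485.3
  [8→8.25]: (217.0+210.6)/2 × 0.25 = 53.45
  [8.25→9.75]: (210.6+173.7)/2 × 1.5 = 288.225
  [9.75→11.75]: (173.7+131.8)/2 × 2 = 305.5
  Sum = 2305.575 ng/mL·hr
Extrapolated tail: C_last / k_e = 131.8 / 0.153 = 861.438
AUC_0→∞ = 2305.575 + 861.438 = 3167.013 ng/mL·hr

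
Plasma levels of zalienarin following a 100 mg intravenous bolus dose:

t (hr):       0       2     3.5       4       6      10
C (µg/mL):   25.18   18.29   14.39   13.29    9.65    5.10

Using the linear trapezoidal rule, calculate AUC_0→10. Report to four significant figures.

Trapezoidal AUC_0→10:
  [0→2]: (25.18+18.29)/2 × 2 = 43.47
  [2→3.5]: (18.29+14.39)/2 × 1.5 = 24.51
  [3.5→4]: (14.39+13.29)/2 × 0.5 = 6.92
  [4→6]: (13.29+9.65)/2 × 2 = 22.94
  [6→10]: (9.65+5.10)/2 × 4 = 29.5
  Sum = 127.34 µg/mL·hr

AUC = 127.3 µg/mL·hr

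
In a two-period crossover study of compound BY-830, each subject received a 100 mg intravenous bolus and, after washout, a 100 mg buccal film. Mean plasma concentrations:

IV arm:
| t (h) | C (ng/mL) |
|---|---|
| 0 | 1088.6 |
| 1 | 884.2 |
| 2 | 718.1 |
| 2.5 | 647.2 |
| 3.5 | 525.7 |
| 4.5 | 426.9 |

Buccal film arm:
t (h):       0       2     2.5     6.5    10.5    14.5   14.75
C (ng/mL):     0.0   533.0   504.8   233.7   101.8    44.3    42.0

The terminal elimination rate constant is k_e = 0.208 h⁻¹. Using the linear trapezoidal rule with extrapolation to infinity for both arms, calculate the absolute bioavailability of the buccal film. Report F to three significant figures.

Trapezoidal AUC_0→4.5 (IV):
  [0→1]: (1088.6+884.2)/2 × 1 = 986.4
  [1→2]: (884.2+718.1)/2 × 1 = 801.15
  [2→2.5]: (718.1+647.2)/2 × 0.5 = 341.325
  [2.5→3.5]: (647.2+525.7)/2 × 1 = 586.45
  [3.5→4.5]: (525.7+426.9)/2 × 1 = 476.3
  Sum = 3191.625 ng/mL·h
IV tail: 426.9/0.208 = 2052.404; AUC_iv,0→∞ = 3191.625 + 2052.404 = 5244.029 ng/mL·h
Trapezoidal AUC_0→14.75 (buccal film):
  [0→2]: (0.0+533.0)/2 × 2 = 533.0
  [2→2.5]: (533.0+504.8)/2 × 0.5 = 259.45
  [2.5→6.5]: (504.8+233.7)/2 × 4 = 1477.0
  [6.5→10.5]: (233.7+101.8)/2 × 4 = 671.0
  [10.5→14.5]: (101.8+44.3)/2 × 4 = 292.2
  [14.5→14.75]: (44.3+42.0)/2 × 0.25 = 10.7875
  Sum = 3243.4375 ng/mL·h
buccal film tail: 42.0/0.208 = 201.923; AUC_ev,0→∞ = 3243.4375 + 201.923 = 3445.3605 ng/mL·h
F = (AUC_ev/D_ev)/(AUC_iv/D_iv) = (3445.3605/100)/(5244.029/100) = 34.453605/52.44029 = 0.6570

F = 0.657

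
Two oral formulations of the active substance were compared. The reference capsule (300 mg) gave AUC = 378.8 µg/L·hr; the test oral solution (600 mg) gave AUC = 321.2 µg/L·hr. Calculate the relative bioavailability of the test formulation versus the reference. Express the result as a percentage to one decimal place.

F_rel = 42.4%

F_rel = (AUC_test/D_test) / (AUC_ref/D_ref)
      = (321.2/600) / (378.8/300)
      = 0.535333 / 1.26267 = 0.4240 = 42.40%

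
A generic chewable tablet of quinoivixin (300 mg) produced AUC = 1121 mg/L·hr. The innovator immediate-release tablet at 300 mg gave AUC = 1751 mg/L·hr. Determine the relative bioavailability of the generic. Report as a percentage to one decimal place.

F_rel = (AUC_test/D_test) / (AUC_ref/D_ref)
      = (1121/300) / (1751/300)
      = 3.73667 / 5.83667 = 0.6402 = 64.02%

F_rel = 64.0%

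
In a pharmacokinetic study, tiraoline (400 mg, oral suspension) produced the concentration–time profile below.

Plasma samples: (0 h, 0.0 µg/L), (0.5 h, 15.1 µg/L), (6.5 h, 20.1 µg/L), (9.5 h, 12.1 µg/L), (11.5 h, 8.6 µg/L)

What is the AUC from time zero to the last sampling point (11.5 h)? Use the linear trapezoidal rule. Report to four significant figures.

AUC = 178.4 µg/L·h

Trapezoidal AUC_0→11.5:
  [0→0.5]: (0.0+15.1)/2 × 0.5 = 3.775
  [0.5→6.5]: (15.1+20.1)/2 × 6 = 105.6
  [6.5→9.5]: (20.1+12.1)/2 × 3 = 48.3
  [9.5→11.5]: (12.1+8.6)/2 × 2 = 20.7
  Sum = 178.375 µg/L·h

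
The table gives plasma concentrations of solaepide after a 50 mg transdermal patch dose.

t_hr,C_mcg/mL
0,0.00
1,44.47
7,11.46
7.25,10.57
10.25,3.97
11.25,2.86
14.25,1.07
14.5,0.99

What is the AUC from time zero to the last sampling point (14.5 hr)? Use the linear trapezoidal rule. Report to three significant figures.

Trapezoidal AUC_0→14.5:
  [0→1]: (0.00+44.47)/2 × 1 = 22.235
  [1→7]: (44.47+11.46)/2 × 6 = 167.79
  [7→7.25]: (11.46+10.57)/2 × 0.25 = 2.75375
  [7.25→10.25]: (10.57+3.97)/2 × 3 = 21.81
  [10.25→11.25]: (3.97+2.86)/2 × 1 = 3.415
  [11.25→14.25]: (2.86+1.07)/2 × 3 = 5.895
  [14.25→14.5]: (1.07+0.99)/2 × 0.25 = 0.2575
  Sum = 224.15625 mcg/mL·hr

AUC = 224 mcg/mL·hr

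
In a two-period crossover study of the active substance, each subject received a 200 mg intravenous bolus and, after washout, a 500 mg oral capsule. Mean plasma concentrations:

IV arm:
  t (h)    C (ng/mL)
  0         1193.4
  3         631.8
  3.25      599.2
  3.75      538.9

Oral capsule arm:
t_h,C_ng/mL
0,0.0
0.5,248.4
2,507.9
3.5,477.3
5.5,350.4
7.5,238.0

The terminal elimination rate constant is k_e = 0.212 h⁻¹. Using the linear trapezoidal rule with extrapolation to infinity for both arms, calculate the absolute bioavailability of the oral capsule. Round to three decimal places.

Trapezoidal AUC_0→3.75 (IV):
  [0→3]: (1193.4+631.8)/2 × 3 = 2737.8
  [3→3.25]: (631.8+599.2)/2 × 0.25 = 153.875
  [3.25→3.75]: (599.2+538.9)/2 × 0.5 = 284.525
  Sum = 3176.2 ng/mL·h
IV tail: 538.9/0.212 = 2541.981; AUC_iv,0→∞ = 3176.2 + 2541.981 = 5718.181 ng/mL·h
Trapezoidal AUC_0→7.5 (oral capsule):
  [0→0.5]: (0.0+248.4)/2 × 0.5 = 62.1
  [0.5→2]: (248.4+507.9)/2 × 1.5 = 567.225
  [2→3.5]: (507.9+477.3)/2 × 1.5 = 738.9
  [3.5→5.5]: (477.3+350.4)/2 × 2 = 827.7
  [5.5→7.5]: (350.4+238.0)/2 × 2 = 588.4
  Sum = 2784.325 ng/mL·h
oral capsule tail: 238.0/0.212 = 1122.642; AUC_ev,0→∞ = 2784.325 + 1122.642 = 3906.967 ng/mL·h
F = (AUC_ev/D_ev)/(AUC_iv/D_iv) = (3906.967/500)/(5718.181/200) = 7.813934/28.590905 = 0.2733

F = 0.273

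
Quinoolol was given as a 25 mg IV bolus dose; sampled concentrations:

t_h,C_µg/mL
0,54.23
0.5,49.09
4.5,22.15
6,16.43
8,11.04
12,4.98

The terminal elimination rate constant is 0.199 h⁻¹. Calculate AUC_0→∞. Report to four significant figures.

AUC = 281.8 µg/mL·h

Trapezoidal AUC_0→12:
  [0→0.5]: (54.23+49.09)/2 × 0.5 = 25.83
  [0.5→4.5]: (49.09+22.15)/2 × 4 = 142.48
  [4.5→6]: (22.15+16.43)/2 × 1.5 = 28.935
  [6→8]: (16.43+11.04)/2 × 2 = 27.47
  [8→12]: (11.04+4.98)/2 × 4 = 32.04
  Sum = 256.755 µg/mL·h
Extrapolated tail: C_last / k_e = 4.98 / 0.199 = 25.025
AUC_0→∞ = 256.755 + 25.025 = 281.78 µg/mL·h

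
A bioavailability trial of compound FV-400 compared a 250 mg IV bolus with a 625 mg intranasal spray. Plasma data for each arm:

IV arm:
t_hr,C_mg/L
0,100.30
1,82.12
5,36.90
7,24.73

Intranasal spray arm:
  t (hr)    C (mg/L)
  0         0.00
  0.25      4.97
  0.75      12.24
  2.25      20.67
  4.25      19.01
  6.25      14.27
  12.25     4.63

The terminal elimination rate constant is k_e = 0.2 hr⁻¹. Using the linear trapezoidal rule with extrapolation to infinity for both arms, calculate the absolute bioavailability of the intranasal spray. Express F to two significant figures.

Trapezoidal AUC_0→7 (IV):
  [0→1]: (100.30+82.12)/2 × 1 = 91.21
  [1→5]: (82.12+36.90)/2 × 4 = 238.04
  [5→7]: (36.90+24.73)/2 × 2 = 61.63
  Sum = 390.88 mg/L·hr
IV tail: 24.73/0.2 = 123.650; AUC_iv,0→∞ = 390.88 + 123.650 = 514.53 mg/L·hr
Trapezoidal AUC_0→12.25 (intranasal spray):
  [0→0.25]: (0.00+4.97)/2 × 0.25 = 0.62125
  [0.25→0.75]: (4.97+12.24)/2 × 0.5 = 4.3025
  [0.75→2.25]: (12.24+20.67)/2 × 1.5 = 24.6825
  [2.25→4.25]: (20.67+19.01)/2 × 2 = 39.68
  [4.25→6.25]: (19.01+14.27)/2 × 2 = 33.28
  [6.25→12.25]: (14.27+4.63)/2 × 6 = 56.7
  Sum = 159.26625 mg/L·hr
intranasal spray tail: 4.63/0.2 = 23.150; AUC_ev,0→∞ = 159.26625 + 23.150 = 182.41625 mg/L·hr
F = (AUC_ev/D_ev)/(AUC_iv/D_iv) = (182.41625/625)/(514.53/250) = 0.291866/2.05812 = 0.1418

F = 0.14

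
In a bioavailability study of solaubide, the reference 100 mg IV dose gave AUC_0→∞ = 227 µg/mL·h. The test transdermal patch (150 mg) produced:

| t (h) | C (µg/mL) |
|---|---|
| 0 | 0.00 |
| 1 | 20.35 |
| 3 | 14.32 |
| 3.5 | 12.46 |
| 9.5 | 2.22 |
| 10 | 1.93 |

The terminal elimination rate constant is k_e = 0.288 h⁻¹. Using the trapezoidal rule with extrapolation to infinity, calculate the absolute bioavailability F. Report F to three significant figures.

Trapezoidal AUC_0→10 (transdermal patch):
  [0→1]: (0.00+20.35)/2 × 1 = 10.175
  [1→3]: (20.35+14.32)/2 × 2 = 34.67
  [3→3.5]: (14.32+12.46)/2 × 0.5 = 6.695
  [3.5→9.5]: (12.46+2.22)/2 × 6 = 44.04
  [9.5→10]: (2.22+1.93)/2 × 0.5 = 1.0375
  Sum = 96.6175 µg/mL·h
Tail: C_last/k_e = 1.93/0.288 = 6.701
AUC_0→∞ (transdermal patch) = 96.6175 + 6.701 = 103.3185 µg/mL·h
F = (AUC_ev/D_ev)/(AUC_iv/D_iv) = (103.3185/150)/(227/100) = 0.68879/2.27 = 0.3034

F = 0.303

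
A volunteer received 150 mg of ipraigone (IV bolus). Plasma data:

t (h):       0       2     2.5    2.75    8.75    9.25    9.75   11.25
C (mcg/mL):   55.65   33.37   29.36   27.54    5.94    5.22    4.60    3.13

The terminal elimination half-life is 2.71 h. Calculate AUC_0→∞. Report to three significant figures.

Trapezoidal AUC_0→11.25:
  [0→2]: (55.65+33.37)/2 × 2 = 89.02
  [2→2.5]: (33.37+29.36)/2 × 0.5 = 15.6825
  [2.5→2.75]: (29.36+27.54)/2 × 0.25 = 7.1125
  [2.75→8.75]: (27.54+5.94)/2 × 6 = 100.44
  [8.75→9.25]: (5.94+5.22)/2 × 0.5 = 2.79
  [9.25→9.75]: (5.22+4.60)/2 × 0.5 = 2.455
  [9.75→11.25]: (4.60+3.13)/2 × 1.5 = 5.7975
  Sum = 223.2975 mcg/mL·h
k_e = ln2 / t½ = 0.693147 / 2.71 = 0.2558 h^-1
Extrapolated tail: C_last / k_e = 3.13 / 0.2558 = 12.236
AUC_0→∞ = 223.2975 + 12.236 = 235.5335 mcg/mL·h

AUC = 236 mcg/mL·h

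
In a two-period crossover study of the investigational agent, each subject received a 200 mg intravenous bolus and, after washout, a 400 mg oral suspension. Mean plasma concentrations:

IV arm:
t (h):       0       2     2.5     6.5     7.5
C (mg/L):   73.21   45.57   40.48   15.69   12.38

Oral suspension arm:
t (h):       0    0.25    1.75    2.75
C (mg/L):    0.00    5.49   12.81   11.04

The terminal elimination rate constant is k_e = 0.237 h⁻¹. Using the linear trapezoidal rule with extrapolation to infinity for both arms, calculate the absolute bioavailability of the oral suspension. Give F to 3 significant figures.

Trapezoidal AUC_0→7.5 (IV):
  [0→2]: (73.21+45.57)/2 × 2 = 118.78
  [2→2.5]: (45.57+40.48)/2 × 0.5 = 21.5125
  [2.5→6.5]: (40.48+15.69)/2 × 4 = 112.34
  [6.5→7.5]: (15.69+12.38)/2 × 1 = 14.035
  Sum = 266.6675 mg/L·h
IV tail: 12.38/0.237 = 52.236; AUC_iv,0→∞ = 266.6675 + 52.236 = 318.9035 mg/L·h
Trapezoidal AUC_0→2.75 (oral suspension):
  [0→0.25]: (0.00+5.49)/2 × 0.25 = 0.68625
  [0.25→1.75]: (5.49+12.81)/2 × 1.5 = 13.725
  [1.75→2.75]: (12.81+11.04)/2 × 1 = 11.925
  Sum = 26.33625 mg/L·h
oral suspension tail: 11.04/0.237 = 46.582; AUC_ev,0→∞ = 26.33625 + 46.582 = 72.91825 mg/L·h
F = (AUC_ev/D_ev)/(AUC_iv/D_iv) = (72.91825/400)/(318.9035/200) = 0.182296/1.5945175 = 0.1143

F = 0.114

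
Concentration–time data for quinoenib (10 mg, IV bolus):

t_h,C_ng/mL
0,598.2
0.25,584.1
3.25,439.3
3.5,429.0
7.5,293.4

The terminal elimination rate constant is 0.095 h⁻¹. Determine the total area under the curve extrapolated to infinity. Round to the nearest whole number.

AUC = 6325 ng/mL·h

Trapezoidal AUC_0→7.5:
  [0→0.25]: (598.2+584.1)/2 × 0.25 = 147.7875
  [0.25→3.25]: (584.1+439.3)/2 × 3 = 1535.1
  [3.25→3.5]: (439.3+429.0)/2 × 0.25 = 108.5375
  [3.5→7.5]: (429.0+293.4)/2 × 4 = 1444.8
  Sum = 3236.225 ng/mL·h
Extrapolated tail: C_last / k_e = 293.4 / 0.095 = 3088.421
AUC_0→∞ = 3236.225 + 3088.421 = 6324.646 ng/mL·h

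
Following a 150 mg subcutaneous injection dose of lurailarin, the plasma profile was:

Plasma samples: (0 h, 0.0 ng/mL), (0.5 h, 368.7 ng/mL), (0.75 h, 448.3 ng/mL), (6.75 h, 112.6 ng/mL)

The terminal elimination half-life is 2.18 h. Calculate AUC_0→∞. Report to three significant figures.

AUC = 2230 ng/mL·h

Trapezoidal AUC_0→6.75:
  [0→0.5]: (0.0+368.7)/2 × 0.5 = 92.175
  [0.5→0.75]: (368.7+448.3)/2 × 0.25 = 102.125
  [0.75→6.75]: (448.3+112.6)/2 × 6 = 1682.7
  Sum = 1877.0 ng/mL·h
k_e = ln2 / t½ = 0.693147 / 2.18 = 0.3180 h^-1
Extrapolated tail: C_last / k_e = 112.6 / 0.318 = 354.088
AUC_0→∞ = 1877.0 + 354.088 = 2231.088 ng/mL·h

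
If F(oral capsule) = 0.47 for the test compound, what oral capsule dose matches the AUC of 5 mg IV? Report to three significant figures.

For equal systemic exposure: F × D_ev = D_iv
D_ev = D_iv / F = 5 / 0.47 = 10.6383 mg

D_oral = 10.6 mg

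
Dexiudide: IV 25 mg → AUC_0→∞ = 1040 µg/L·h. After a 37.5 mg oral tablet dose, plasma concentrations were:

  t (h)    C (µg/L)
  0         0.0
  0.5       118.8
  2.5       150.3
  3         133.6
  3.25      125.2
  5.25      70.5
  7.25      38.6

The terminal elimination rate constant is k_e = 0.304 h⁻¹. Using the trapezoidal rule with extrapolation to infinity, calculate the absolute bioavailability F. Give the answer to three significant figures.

F = 0.535

Trapezoidal AUC_0→7.25 (oral tablet):
  [0→0.5]: (0.0+118.8)/2 × 0.5 = 29.7
  [0.5→2.5]: (118.8+150.3)/2 × 2 = 269.1
  [2.5→3]: (150.3+133.6)/2 × 0.5 = 70.975
  [3→3.25]: (133.6+125.2)/2 × 0.25 = 32.35
  [3.25→5.25]: (125.2+70.5)/2 × 2 = 195.7
  [5.25→7.25]: (70.5+38.6)/2 × 2 = 109.1
  Sum = 706.925 µg/L·h
Tail: C_last/k_e = 38.6/0.304 = 126.974
AUC_0→∞ (oral tablet) = 706.925 + 126.974 = 833.899 µg/L·h
F = (AUC_ev/D_ev)/(AUC_iv/D_iv) = (833.899/37.5)/(1040/25) = 22.2373/41.6 = 0.5346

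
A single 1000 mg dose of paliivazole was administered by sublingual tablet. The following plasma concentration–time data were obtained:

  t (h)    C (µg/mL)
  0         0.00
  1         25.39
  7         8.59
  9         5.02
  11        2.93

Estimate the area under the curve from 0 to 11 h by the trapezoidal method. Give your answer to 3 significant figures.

Trapezoidal AUC_0→11:
  [0→1]: (0.00+25.39)/2 × 1 = 12.695
  [1→7]: (25.39+8.59)/2 × 6 = 101.94
  [7→9]: (8.59+5.02)/2 × 2 = 13.61
  [9→11]: (5.02+2.93)/2 × 2 = 7.95
  Sum = 136.195 µg/mL·h

AUC = 136 µg/mL·h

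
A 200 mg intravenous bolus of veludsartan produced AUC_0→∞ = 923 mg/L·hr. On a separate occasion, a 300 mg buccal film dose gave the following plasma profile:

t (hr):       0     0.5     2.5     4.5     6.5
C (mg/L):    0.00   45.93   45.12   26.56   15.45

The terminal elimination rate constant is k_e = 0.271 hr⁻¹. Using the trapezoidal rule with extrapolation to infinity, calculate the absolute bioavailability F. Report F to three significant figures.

F = 0.197

Trapezoidal AUC_0→6.5 (buccal film):
  [0→0.5]: (0.00+45.93)/2 × 0.5 = 11.4825
  [0.5→2.5]: (45.93+45.12)/2 × 2 = 91.05
  [2.5→4.5]: (45.12+26.56)/2 × 2 = 71.68
  [4.5→6.5]: (26.56+15.45)/2 × 2 = 42.01
  Sum = 216.2225 mg/L·hr
Tail: C_last/k_e = 15.45/0.271 = 57.011
AUC_0→∞ (buccal film) = 216.2225 + 57.011 = 273.2335 mg/L·hr
F = (AUC_ev/D_ev)/(AUC_iv/D_iv) = (273.2335/300)/(923/200) = 0.910778/4.615 = 0.1974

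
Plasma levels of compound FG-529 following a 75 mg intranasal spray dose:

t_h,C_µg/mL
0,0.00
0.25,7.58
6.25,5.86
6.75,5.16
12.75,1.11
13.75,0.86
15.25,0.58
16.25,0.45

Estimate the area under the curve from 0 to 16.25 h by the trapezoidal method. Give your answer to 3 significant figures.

Trapezoidal AUC_0→16.25:
  [0→0.25]: (0.00+7.58)/2 × 0.25 = 0.9475
  [0.25→6.25]: (7.58+5.86)/2 × 6 = 40.32
  [6.25→6.75]: (5.86+5.16)/2 × 0.5 = 2.755
  [6.75→12.75]: (5.16+1.11)/2 × 6 = 18.81
  [12.75→13.75]: (1.11+0.86)/2 × 1 = 0.985
  [13.75→15.25]: (0.86+0.58)/2 × 1.5 = 1.08
  [15.25→16.25]: (0.58+0.45)/2 × 1 = 0.515
  Sum = 65.4125 µg/mL·h

AUC = 65.4 µg/mL·h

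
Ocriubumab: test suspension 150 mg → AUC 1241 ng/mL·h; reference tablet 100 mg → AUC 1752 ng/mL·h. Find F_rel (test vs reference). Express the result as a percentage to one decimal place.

F_rel = 47.2%

F_rel = (AUC_test/D_test) / (AUC_ref/D_ref)
      = (1241/150) / (1752/100)
      = 8.27333 / 17.52 = 0.4722 = 47.22%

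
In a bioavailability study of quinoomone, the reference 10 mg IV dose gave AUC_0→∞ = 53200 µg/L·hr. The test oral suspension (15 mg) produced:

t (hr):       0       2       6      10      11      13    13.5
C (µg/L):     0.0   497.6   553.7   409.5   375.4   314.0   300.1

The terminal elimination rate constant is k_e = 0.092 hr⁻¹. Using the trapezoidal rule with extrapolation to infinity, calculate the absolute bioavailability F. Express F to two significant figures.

Trapezoidal AUC_0→13.5 (oral suspension):
  [0→2]: (0.0+497.6)/2 × 2 = 497.6
  [2→6]: (497.6+553.7)/2 × 4 = 2102.6
  [6→10]: (553.7+409.5)/2 × 4 = 1926.4
  [10→11]: (409.5+375.4)/2 × 1 = 392.45
  [11→13]: (375.4+314.0)/2 × 2 = 689.4
  [13→13.5]: (314.0+300.1)/2 × 0.5 = 153.525
  Sum = 5761.975 µg/L·hr
Tail: C_last/k_e = 300.1/0.092 = 3261.957
AUC_0→∞ (oral suspension) = 5761.975 + 3261.957 = 9023.932 µg/L·hr
F = (AUC_ev/D_ev)/(AUC_iv/D_iv) = (9023.932/15)/(53200/10) = 601.595/5320 = 0.1131

F = 0.11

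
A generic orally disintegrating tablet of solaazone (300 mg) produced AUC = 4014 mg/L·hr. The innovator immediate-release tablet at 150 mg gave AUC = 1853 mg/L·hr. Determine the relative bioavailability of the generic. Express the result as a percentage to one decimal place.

F_rel = 108.3%

F_rel = (AUC_test/D_test) / (AUC_ref/D_ref)
      = (4014/300) / (1853/150)
      = 13.38 / 12.3533 = 1.0831 = 108.31%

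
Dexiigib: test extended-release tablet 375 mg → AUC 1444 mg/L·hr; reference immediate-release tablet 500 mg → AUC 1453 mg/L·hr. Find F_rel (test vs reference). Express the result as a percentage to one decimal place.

F_rel = (AUC_test/D_test) / (AUC_ref/D_ref)
      = (1444/375) / (1453/500)
      = 3.85067 / 2.906 = 1.3251 = 132.51%

F_rel = 132.5%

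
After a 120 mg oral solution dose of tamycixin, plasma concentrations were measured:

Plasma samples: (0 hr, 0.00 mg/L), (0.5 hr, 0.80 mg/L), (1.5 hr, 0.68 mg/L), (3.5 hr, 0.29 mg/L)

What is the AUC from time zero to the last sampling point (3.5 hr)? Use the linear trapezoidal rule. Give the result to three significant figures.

Trapezoidal AUC_0→3.5:
  [0→0.5]: (0.00+0.80)/2 × 0.5 = 0.2
  [0.5→1.5]: (0.80+0.68)/2 × 1 = 0.74
  [1.5→3.5]: (0.68+0.29)/2 × 2 = 0.97
  Sum = 1.91 mg/L·hr

AUC = 1.91 mg/L·hr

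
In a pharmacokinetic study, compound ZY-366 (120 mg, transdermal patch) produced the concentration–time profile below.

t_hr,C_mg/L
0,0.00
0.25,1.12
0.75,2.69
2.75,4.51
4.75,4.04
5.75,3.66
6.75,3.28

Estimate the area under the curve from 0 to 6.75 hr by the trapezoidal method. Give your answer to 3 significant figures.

Trapezoidal AUC_0→6.75:
  [0→0.25]: (0.00+1.12)/2 × 0.25 = 0.14
  [0.25→0.75]: (1.12+2.69)/2 × 0.5 = 0.9525
  [0.75→2.75]: (2.69+4.51)/2 × 2 = 7.2
  [2.75→4.75]: (4.51+4.04)/2 × 2 = 8.55
  [4.75→5.75]: (4.04+3.66)/2 × 1 = 3.85
  [5.75→6.75]: (3.66+3.28)/2 × 1 = 3.47
  Sum = 24.1625 mg/L·hr

AUC = 24.2 mg/L·hr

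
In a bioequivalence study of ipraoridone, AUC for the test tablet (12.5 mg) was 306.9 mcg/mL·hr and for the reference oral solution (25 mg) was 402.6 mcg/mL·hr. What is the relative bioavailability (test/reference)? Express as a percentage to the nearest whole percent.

F_rel = 152%

F_rel = (AUC_test/D_test) / (AUC_ref/D_ref)
      = (306.9/12.5) / (402.6/25)
      = 24.552 / 16.104 = 1.5246 = 152.46%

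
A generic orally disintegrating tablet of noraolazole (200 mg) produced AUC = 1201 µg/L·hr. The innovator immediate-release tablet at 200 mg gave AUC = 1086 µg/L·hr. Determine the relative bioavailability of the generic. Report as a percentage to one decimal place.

F_rel = (AUC_test/D_test) / (AUC_ref/D_ref)
      = (1201/200) / (1086/200)
      = 6.005 / 5.43 = 1.1059 = 110.59%

F_rel = 110.6%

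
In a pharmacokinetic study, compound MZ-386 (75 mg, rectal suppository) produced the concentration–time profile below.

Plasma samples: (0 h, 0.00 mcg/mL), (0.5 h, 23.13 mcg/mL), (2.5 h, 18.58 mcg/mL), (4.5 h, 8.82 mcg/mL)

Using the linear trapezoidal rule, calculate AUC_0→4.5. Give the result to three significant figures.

Trapezoidal AUC_0→4.5:
  [0→0.5]: (0.00+23.13)/2 × 0.5 = 5.7825
  [0.5→2.5]: (23.13+18.58)/2 × 2 = 41.71
  [2.5→4.5]: (18.58+8.82)/2 × 2 = 27.4
  Sum = 74.8925 mcg/mL·h

AUC = 74.9 mcg/mL·h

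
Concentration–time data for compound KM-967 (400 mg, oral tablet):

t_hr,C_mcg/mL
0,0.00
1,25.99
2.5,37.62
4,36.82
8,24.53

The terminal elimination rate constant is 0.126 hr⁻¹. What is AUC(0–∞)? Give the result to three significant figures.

Trapezoidal AUC_0→8:
  [0→1]: (0.00+25.99)/2 × 1 = 12.995
  [1→2.5]: (25.99+37.62)/2 × 1.5 = 47.7075
  [2.5→4]: (37.62+36.82)/2 × 1.5 = 55.83
  [4→8]: (36.82+24.53)/2 × 4 = 122.7
  Sum = 239.2325 mcg/mL·hr
Extrapolated tail: C_last / k_e = 24.53 / 0.126 = 194.683
AUC_0→∞ = 239.2325 + 194.683 = 433.9155 mcg/mL·hr

AUC = 434 mcg/mL·hr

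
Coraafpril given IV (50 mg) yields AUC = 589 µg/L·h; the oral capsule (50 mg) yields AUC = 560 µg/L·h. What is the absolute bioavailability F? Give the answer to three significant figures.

F = 0.951

F = (AUC_ev / D_ev) / (AUC_iv / D_iv)
  = (560/50) / (589/50)
  = 11.2 / 11.78 = 0.9508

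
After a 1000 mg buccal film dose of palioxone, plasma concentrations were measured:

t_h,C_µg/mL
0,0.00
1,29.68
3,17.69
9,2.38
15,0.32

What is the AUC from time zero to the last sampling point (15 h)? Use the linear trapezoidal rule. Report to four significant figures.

AUC = 130.5 µg/mL·h

Trapezoidal AUC_0→15:
  [0→1]: (0.00+29.68)/2 × 1 = 14.84
  [1→3]: (29.68+17.69)/2 × 2 = 47.37
  [3→9]: (17.69+2.38)/2 × 6 = 60.21
  [9→15]: (2.38+0.32)/2 × 6 = 8.1
  Sum = 130.52 µg/mL·h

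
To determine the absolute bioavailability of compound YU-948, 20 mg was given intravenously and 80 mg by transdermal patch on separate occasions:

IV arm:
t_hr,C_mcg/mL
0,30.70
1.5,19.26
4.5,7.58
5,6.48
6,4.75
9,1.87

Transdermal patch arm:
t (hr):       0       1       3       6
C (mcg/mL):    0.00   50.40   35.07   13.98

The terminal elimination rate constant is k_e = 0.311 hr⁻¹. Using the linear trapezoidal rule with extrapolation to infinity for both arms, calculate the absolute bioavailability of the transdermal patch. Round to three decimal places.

F = 0.557

Trapezoidal AUC_0→9 (IV):
  [0→1.5]: (30.70+19.26)/2 × 1.5 = 37.47
  [1.5→4.5]: (19.26+7.58)/2 × 3 = 40.26
  [4.5→5]: (7.58+6.48)/2 × 0.5 = 3.515
  [5→6]: (6.48+4.75)/2 × 1 = 5.615
  [6→9]: (4.75+1.87)/2 × 3 = 9.93
  Sum = 96.79 mcg/mL·hr
IV tail: 1.87/0.311 = 6.013; AUC_iv,0→∞ = 96.79 + 6.013 = 102.803 mcg/mL·hr
Trapezoidal AUC_0→6 (transdermal patch):
  [0→1]: (0.00+50.40)/2 × 1 = 25.2
  [1→3]: (50.40+35.07)/2 × 2 = 85.47
  [3→6]: (35.07+13.98)/2 × 3 = 73.575
  Sum = 184.245 mcg/mL·hr
transdermal patch tail: 13.98/0.311 = 44.952; AUC_ev,0→∞ = 184.245 + 44.952 = 229.197 mcg/mL·hr
F = (AUC_ev/D_ev)/(AUC_iv/D_iv) = (229.197/80)/(102.803/20) = 2.8649625/5.14015 = 0.5574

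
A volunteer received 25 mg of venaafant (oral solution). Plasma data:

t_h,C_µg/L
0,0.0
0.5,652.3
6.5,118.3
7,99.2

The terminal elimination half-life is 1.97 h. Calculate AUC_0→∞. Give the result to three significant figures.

Trapezoidal AUC_0→7:
  [0→0.5]: (0.0+652.3)/2 × 0.5 = 163.075
  [0.5→6.5]: (652.3+118.3)/2 × 6 = 2311.8
  [6.5→7]: (118.3+99.2)/2 × 0.5 = 54.375
  Sum = 2529.25 µg/L·h
k_e = ln2 / t½ = 0.693147 / 1.97 = 0.3519 h^-1
Extrapolated tail: C_last / k_e = 99.2 / 0.3519 = 281.898
AUC_0→∞ = 2529.25 + 281.898 = 2811.148 µg/L·h

AUC = 2810 µg/L·h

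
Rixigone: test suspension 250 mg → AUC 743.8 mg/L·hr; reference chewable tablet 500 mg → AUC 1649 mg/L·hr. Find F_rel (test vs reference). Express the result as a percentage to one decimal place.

F_rel = 90.2%

F_rel = (AUC_test/D_test) / (AUC_ref/D_ref)
      = (743.8/250) / (1649/500)
      = 2.9752 / 3.298 = 0.9021 = 90.21%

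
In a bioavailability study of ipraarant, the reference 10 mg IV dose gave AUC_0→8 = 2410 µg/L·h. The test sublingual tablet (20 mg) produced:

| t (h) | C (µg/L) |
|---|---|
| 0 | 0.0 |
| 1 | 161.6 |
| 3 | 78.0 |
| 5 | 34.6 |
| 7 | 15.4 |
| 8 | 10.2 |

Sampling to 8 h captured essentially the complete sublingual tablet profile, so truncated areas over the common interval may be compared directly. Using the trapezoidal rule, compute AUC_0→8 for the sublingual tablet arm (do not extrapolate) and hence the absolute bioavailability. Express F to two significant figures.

Trapezoidal AUC_0→8 (sublingual tablet):
  [0→1]: (0.0+161.6)/2 × 1 = 80.8
  [1→3]: (161.6+78.0)/2 × 2 = 239.6
  [3→5]: (78.0+34.6)/2 × 2 = 112.6
  [5→7]: (34.6+15.4)/2 × 2 = 50.0
  [7→8]: (15.4+10.2)/2 × 1 = 12.8
  Sum = 495.8 µg/L·h
F = (AUC_ev/D_ev)/(AUC_iv/D_iv) = (495.8/20)/(2410/10) = 24.79/241 = 0.1029

F = 0.10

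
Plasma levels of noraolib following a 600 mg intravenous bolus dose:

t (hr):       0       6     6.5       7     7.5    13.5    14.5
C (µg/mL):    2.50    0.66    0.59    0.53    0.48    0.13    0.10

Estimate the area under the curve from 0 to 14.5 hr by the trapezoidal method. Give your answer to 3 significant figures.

Trapezoidal AUC_0→14.5:
  [0→6]: (2.50+0.66)/2 × 6 = 9.48
  [6→6.5]: (0.66+0.59)/2 × 0.5 = 0.3125
  [6.5→7]: (0.59+0.53)/2 × 0.5 = 0.28
  [7→7.5]: (0.53+0.48)/2 × 0.5 = 0.2525
  [7.5→13.5]: (0.48+0.13)/2 × 6 = 1.83
  [13.5→14.5]: (0.13+0.10)/2 × 1 = 0.115
  Sum = 12.27 µg/mL·hr

AUC = 12.3 µg/mL·hr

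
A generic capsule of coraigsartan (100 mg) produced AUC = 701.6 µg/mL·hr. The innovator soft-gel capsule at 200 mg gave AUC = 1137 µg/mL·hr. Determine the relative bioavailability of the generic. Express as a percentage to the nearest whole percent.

F_rel = (AUC_test/D_test) / (AUC_ref/D_ref)
      = (701.6/100) / (1137/200)
      = 7.016 / 5.685 = 1.2341 = 123.41%

F_rel = 123%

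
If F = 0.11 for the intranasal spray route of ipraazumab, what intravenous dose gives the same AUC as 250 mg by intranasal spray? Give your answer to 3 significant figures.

Systemic exposure from an extravascular dose = F × D_ev, so the equivalent IV dose is F × D_ev.
D_iv = F × D_ev = 0.11 × 250 = 27.5 mg

D_iv = 27.5 mg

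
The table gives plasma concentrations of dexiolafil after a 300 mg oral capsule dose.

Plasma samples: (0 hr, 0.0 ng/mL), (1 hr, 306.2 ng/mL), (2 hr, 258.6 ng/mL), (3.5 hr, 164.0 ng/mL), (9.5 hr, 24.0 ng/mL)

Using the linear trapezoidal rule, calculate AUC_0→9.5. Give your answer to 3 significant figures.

AUC = 1320 ng/mL·hr

Trapezoidal AUC_0→9.5:
  [0→1]: (0.0+306.2)/2 × 1 = 153.1
  [1→2]: (306.2+258.6)/2 × 1 = 282.4
  [2→3.5]: (258.6+164.0)/2 × 1.5 = 316.95
  [3.5→9.5]: (164.0+24.0)/2 × 6 = 564.0
  Sum = 1316.45 ng/mL·hr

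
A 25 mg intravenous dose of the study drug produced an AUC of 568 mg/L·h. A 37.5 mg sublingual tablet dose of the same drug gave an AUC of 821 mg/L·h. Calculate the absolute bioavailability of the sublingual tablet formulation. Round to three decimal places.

F = 0.964

F = (AUC_ev / D_ev) / (AUC_iv / D_iv)
  = (821/37.5) / (568/25)
  = 21.8933 / 22.72 = 0.9636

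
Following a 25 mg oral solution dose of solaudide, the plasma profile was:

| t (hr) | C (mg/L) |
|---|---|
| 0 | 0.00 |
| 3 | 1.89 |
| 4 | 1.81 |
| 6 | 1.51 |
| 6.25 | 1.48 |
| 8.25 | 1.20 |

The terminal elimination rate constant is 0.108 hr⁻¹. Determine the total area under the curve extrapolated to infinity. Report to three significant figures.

AUC = 22.2 mg/L·hr

Trapezoidal AUC_0→8.25:
  [0→3]: (0.00+1.89)/2 × 3 = 2.835
  [3→4]: (1.89+1.81)/2 × 1 = 1.85
  [4→6]: (1.81+1.51)/2 × 2 = 3.32
  [6→6.25]: (1.51+1.48)/2 × 0.25 = 0.37375
  [6.25→8.25]: (1.48+1.20)/2 × 2 = 2.68
  Sum = 11.05875 mg/L·hr
Extrapolated tail: C_last / k_e = 1.20 / 0.108 = 11.111
AUC_0→∞ = 11.05875 + 11.111 = 22.16975 mg/L·hr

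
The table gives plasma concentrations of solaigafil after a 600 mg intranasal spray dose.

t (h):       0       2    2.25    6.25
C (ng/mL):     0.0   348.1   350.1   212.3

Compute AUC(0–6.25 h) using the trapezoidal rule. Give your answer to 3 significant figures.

Trapezoidal AUC_0→6.25:
  [0→2]: (0.0+348.1)/2 × 2 = 348.1
  [2→2.25]: (348.1+350.1)/2 × 0.25 = 87.275
  [2.25→6.25]: (350.1+212.3)/2 × 4 = 1124.8
  Sum = 1560.175 ng/mL·h

AUC = 1560 ng/mL·h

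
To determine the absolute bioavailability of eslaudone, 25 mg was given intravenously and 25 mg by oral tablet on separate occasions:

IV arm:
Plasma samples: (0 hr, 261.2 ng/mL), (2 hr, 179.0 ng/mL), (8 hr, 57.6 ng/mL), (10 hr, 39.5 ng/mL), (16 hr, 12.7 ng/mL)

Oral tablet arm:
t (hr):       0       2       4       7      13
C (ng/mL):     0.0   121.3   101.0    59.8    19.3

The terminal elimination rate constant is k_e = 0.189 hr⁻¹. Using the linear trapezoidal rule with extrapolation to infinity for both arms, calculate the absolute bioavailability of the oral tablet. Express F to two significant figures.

Trapezoidal AUC_0→16 (IV):
  [0→2]: (261.2+179.0)/2 × 2 = 440.2
  [2→8]: (179.0+57.6)/2 × 6 = 709.8
  [8→10]: (57.6+39.5)/2 × 2 = 97.1
  [10→16]: (39.5+12.7)/2 × 6 = 156.6
  Sum = 1403.7 ng/mL·hr
IV tail: 12.7/0.189 = 67.196; AUC_iv,0→∞ = 1403.7 + 67.196 = 1470.896 ng/mL·hr
Trapezoidal AUC_0→13 (oral tablet):
  [0→2]: (0.0+121.3)/2 × 2 = 121.3
  [2→4]: (121.3+101.0)/2 × 2 = 222.3
  [4→7]: (101.0+59.8)/2 × 3 = 241.2
  [7→13]: (59.8+19.3)/2 × 6 = 237.3
  Sum = 822.1 ng/mL·hr
oral tablet tail: 19.3/0.189 = 102.116; AUC_ev,0→∞ = 822.1 + 102.116 = 924.216 ng/mL·hr
F = (AUC_ev/D_ev)/(AUC_iv/D_iv) = (924.216/25)/(1470.896/25) = 36.96864/58.83584 = 0.6283

F = 0.63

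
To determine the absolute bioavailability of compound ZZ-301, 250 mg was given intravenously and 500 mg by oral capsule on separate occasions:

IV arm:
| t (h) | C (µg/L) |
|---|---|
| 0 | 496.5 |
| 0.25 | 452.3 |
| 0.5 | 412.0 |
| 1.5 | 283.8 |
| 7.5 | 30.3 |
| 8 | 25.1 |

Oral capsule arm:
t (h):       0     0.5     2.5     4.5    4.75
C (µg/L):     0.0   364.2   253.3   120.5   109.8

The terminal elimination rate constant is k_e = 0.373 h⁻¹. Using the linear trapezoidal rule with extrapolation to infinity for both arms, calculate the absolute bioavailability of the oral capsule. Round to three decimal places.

F = 0.440

Trapezoidal AUC_0→8 (IV):
  [0→0.25]: (496.5+452.3)/2 × 0.25 = 118.6
  [0.25→0.5]: (452.3+412.0)/2 × 0.25 = 108.0375
  [0.5→1.5]: (412.0+283.8)/2 × 1 = 347.9
  [1.5→7.5]: (283.8+30.3)/2 × 6 = 942.3
  [7.5→8]: (30.3+25.1)/2 × 0.5 = 13.85
  Sum = 1530.6875 µg/L·h
IV tail: 25.1/0.373 = 67.292; AUC_iv,0→∞ = 1530.6875 + 67.292 = 1597.9795 µg/L·h
Trapezoidal AUC_0→4.75 (oral capsule):
  [0→0.5]: (0.0+364.2)/2 × 0.5 = 91.05
  [0.5→2.5]: (364.2+253.3)/2 × 2 = 617.5
  [2.5→4.5]: (253.3+120.5)/2 × 2 = 373.8
  [4.5→4.75]: (120.5+109.8)/2 × 0.25 = 28.7875
  Sum = 1111.1375 µg/L·h
oral capsule tail: 109.8/0.373 = 294.370; AUC_ev,0→∞ = 1111.1375 + 294.370 = 1405.5075 µg/L·h
F = (AUC_ev/D_ev)/(AUC_iv/D_iv) = (1405.5075/500)/(1597.9795/250) = 2.811015/6.391918 = 0.4398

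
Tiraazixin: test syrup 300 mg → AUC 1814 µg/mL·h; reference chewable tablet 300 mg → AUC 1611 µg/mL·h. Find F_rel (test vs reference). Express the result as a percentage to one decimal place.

F_rel = 112.6%

F_rel = (AUC_test/D_test) / (AUC_ref/D_ref)
      = (1814/300) / (1611/300)
      = 6.04667 / 5.37 = 1.1260 = 112.60%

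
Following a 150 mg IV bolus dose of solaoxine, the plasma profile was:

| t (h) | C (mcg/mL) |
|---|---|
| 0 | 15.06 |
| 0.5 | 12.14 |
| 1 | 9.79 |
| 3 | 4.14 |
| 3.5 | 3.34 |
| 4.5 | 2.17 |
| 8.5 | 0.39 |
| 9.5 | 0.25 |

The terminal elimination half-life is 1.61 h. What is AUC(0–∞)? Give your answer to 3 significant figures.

Trapezoidal AUC_0→9.5:
  [0→0.5]: (15.06+12.14)/2 × 0.5 = 6.8
  [0.5→1]: (12.14+9.79)/2 × 0.5 = 5.4825
  [1→3]: (9.79+4.14)/2 × 2 = 13.93
  [3→3.5]: (4.14+3.34)/2 × 0.5 = 1.87
  [3.5→4.5]: (3.34+2.17)/2 × 1 = 2.755
  [4.5→8.5]: (2.17+0.39)/2 × 4 = 5.12
  [8.5→9.5]: (0.39+0.25)/2 × 1 = 0.32
  Sum = 36.2775 mcg/mL·h
k_e = ln2 / t½ = 0.693147 / 1.61 = 0.4305 h^-1
Extrapolated tail: C_last / k_e = 0.25 / 0.4305 = 0.581
AUC_0→∞ = 36.2775 + 0.581 = 36.8585 mcg/mL·h

AUC = 36.9 mcg/mL·h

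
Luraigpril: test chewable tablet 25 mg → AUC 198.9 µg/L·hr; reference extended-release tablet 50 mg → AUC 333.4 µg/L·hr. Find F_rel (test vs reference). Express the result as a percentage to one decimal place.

F_rel = (AUC_test/D_test) / (AUC_ref/D_ref)
      = (198.9/25) / (333.4/50)
      = 7.956 / 6.668 = 1.1932 = 119.32%

F_rel = 119.3%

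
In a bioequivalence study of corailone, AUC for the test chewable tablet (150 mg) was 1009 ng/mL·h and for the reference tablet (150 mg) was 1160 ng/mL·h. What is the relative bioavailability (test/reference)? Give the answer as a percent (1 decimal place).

F_rel = 87.0%

F_rel = (AUC_test/D_test) / (AUC_ref/D_ref)
      = (1009/150) / (1160/150)
      = 6.72667 / 7.73333 = 0.8698 = 86.98%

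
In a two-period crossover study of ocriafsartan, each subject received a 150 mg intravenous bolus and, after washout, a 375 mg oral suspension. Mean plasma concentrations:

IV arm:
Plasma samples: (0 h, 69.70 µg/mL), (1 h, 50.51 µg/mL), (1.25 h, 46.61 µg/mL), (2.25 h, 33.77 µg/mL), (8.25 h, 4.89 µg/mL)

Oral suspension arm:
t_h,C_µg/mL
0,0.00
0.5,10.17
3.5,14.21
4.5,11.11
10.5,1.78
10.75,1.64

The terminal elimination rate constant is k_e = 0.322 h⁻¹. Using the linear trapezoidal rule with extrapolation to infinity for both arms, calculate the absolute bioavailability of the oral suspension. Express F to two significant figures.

F = 0.16

Trapezoidal AUC_0→8.25 (IV):
  [0→1]: (69.70+50.51)/2 × 1 = 60.105
  [1→1.25]: (50.51+46.61)/2 × 0.25 = 12.14
  [1.25→2.25]: (46.61+33.77)/2 × 1 = 40.19
  [2.25→8.25]: (33.77+4.89)/2 × 6 = 115.98
  Sum = 228.415 µg/mL·h
IV tail: 4.89/0.322 = 15.186; AUC_iv,0→∞ = 228.415 + 15.186 = 243.601 µg/mL·h
Trapezoidal AUC_0→10.75 (oral suspension):
  [0→0.5]: (0.00+10.17)/2 × 0.5 = 2.5425
  [0.5→3.5]: (10.17+14.21)/2 × 3 = 36.57
  [3.5→4.5]: (14.21+11.11)/2 × 1 = 12.66
  [4.5→10.5]: (11.11+1.78)/2 × 6 = 38.67
  [10.5→10.75]: (1.78+1.64)/2 × 0.25 = 0.4275
  Sum = 90.87 µg/mL·h
oral suspension tail: 1.64/0.322 = 5.093; AUC_ev,0→∞ = 90.87 + 5.093 = 95.963 µg/mL·h
F = (AUC_ev/D_ev)/(AUC_iv/D_iv) = (95.963/375)/(243.601/150) = 0.255901/1.62401 = 0.1576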